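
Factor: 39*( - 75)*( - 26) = 76050 = 2^1 *3^2*5^2*13^2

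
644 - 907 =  - 263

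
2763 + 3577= 6340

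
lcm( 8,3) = 24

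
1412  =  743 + 669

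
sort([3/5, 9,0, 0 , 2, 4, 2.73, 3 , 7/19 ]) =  [ 0, 0, 7/19,3/5, 2, 2.73, 3 , 4, 9 ] 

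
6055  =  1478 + 4577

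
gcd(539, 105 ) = 7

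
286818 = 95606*3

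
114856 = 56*2051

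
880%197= 92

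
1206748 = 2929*412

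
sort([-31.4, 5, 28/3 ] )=[ - 31.4,5,28/3 ]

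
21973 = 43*511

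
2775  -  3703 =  - 928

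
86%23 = 17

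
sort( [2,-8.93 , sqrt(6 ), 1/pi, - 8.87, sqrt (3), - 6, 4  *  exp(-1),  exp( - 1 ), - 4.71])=[-8.93, - 8.87, - 6, - 4.71, 1/pi , exp( - 1),4*exp ( - 1),sqrt( 3),2, sqrt ( 6) ]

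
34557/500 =69+57/500 = 69.11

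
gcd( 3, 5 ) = 1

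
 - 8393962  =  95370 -8489332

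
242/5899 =242/5899 = 0.04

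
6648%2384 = 1880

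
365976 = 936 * 391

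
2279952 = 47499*48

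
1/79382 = 1/79382 = 0.00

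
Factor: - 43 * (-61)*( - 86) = - 225578 = - 2^1*43^2*61^1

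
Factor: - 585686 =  - 2^1*97^1*3019^1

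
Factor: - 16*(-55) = 880 = 2^4*5^1 * 11^1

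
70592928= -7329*( - 9632 )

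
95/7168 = 95/7168 = 0.01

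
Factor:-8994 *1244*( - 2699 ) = 30197858664 = 2^3* 3^1*311^1*  1499^1*2699^1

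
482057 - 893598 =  - 411541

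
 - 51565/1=-51565 = -51565.00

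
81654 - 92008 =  - 10354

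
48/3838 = 24/1919 = 0.01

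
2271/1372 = 1 + 899/1372 = 1.66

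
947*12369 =11713443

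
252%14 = 0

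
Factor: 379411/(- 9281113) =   -  19^2*59^( - 1 )*1051^1*157307^( - 1 )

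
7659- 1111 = 6548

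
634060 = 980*647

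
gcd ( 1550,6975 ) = 775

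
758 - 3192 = -2434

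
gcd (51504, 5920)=592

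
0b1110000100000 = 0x1c20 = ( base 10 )7200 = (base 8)16040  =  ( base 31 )7F8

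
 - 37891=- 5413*7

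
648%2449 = 648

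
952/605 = 952/605 = 1.57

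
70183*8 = 561464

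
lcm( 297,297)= 297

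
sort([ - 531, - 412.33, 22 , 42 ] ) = [ - 531,-412.33, 22, 42 ]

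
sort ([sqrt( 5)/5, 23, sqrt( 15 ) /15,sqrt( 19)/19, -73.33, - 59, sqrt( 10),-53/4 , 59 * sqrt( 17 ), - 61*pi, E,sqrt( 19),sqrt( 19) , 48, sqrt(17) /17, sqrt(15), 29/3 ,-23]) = [ - 61 * pi , - 73.33, - 59, - 23, - 53/4,  sqrt( 19) /19, sqrt( 17 ) /17 , sqrt ( 15 )/15, sqrt(5) /5  ,  E , sqrt ( 10),sqrt( 15 ),  sqrt (19), sqrt( 19),29/3,23, 48,59 * sqrt(17)]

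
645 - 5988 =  - 5343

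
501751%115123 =41259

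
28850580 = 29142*990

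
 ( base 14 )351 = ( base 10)659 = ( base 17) 24D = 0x293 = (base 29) ML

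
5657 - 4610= 1047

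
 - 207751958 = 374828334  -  582580292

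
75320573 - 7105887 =68214686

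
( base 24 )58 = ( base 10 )128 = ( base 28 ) 4g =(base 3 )11202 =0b10000000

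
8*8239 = 65912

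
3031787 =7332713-4300926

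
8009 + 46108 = 54117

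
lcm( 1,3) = 3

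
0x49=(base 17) 45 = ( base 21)3a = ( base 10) 73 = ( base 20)3d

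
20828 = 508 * 41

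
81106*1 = 81106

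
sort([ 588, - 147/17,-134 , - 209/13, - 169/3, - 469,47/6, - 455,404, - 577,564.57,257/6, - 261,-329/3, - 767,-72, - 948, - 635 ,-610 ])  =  [ - 948, - 767, - 635, -610, - 577, - 469,-455, - 261, - 134, - 329/3, - 72  , - 169/3, - 209/13,-147/17,47/6, 257/6,404,564.57,588] 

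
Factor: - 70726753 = -70726753^1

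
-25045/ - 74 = 338 + 33/74 = 338.45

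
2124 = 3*708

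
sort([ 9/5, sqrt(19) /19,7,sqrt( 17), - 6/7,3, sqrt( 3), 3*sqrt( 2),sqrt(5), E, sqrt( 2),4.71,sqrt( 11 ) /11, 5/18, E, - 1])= [ - 1 ,  -  6/7, sqrt( 19)/19, 5/18,  sqrt(11 ) /11, sqrt( 2), sqrt(3), 9/5 , sqrt( 5),E, E,3, sqrt( 17) , 3*sqrt( 2), 4.71,  7]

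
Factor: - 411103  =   - 7^1*11^1*19^1 * 281^1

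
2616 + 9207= 11823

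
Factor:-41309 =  - 101^1*409^1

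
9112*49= 446488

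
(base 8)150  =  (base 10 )104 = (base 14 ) 76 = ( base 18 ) 5E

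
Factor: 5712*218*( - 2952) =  - 3675877632 = - 2^8*3^3  *7^1 * 17^1*41^1*109^1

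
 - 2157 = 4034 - 6191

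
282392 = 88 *3209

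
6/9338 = 3/4669  =  0.00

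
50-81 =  - 31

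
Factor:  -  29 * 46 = - 2^1*23^1*29^1  =  - 1334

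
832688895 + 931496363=1764185258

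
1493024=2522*592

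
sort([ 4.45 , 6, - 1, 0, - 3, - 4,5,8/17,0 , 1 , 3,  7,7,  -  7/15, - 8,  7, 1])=[ - 8 , - 4, - 3, - 1, - 7/15,0,0, 8/17, 1,1,3,4.45,5 , 6,7,7, 7] 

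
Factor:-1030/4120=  - 1/4=-2^( - 2)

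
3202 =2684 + 518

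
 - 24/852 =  - 2/71 = - 0.03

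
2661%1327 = 7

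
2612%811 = 179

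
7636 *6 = 45816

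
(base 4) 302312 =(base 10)3254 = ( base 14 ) 1286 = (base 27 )4CE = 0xcb6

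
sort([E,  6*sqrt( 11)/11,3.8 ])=[ 6*sqrt( 11 )/11, E, 3.8]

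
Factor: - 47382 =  - 2^1 * 3^1*53^1*149^1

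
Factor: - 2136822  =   - 2^1*3^1*356137^1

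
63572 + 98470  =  162042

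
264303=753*351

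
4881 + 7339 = 12220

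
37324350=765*48790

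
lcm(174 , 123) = 7134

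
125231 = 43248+81983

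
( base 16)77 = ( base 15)7E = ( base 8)167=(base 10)119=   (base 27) 4B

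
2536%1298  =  1238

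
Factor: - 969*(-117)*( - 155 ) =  - 3^3*5^1*13^1*17^1*19^1*31^1 = -17572815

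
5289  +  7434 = 12723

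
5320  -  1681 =3639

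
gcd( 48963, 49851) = 3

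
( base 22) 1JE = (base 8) 1624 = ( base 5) 12131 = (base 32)SK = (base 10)916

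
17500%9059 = 8441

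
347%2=1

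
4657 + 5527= 10184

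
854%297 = 260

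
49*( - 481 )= - 23569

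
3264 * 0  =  0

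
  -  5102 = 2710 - 7812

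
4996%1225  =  96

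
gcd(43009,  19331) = 1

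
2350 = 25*94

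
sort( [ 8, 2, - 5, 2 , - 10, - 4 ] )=[-10,-5,- 4, 2, 2,  8 ]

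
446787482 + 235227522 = 682015004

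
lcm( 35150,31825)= 2355050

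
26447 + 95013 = 121460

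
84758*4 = 339032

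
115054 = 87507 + 27547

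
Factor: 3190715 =5^1*11^1*58013^1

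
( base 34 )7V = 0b100001101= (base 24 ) B5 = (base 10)269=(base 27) 9q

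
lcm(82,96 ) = 3936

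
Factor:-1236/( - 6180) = 1/5 = 5^(-1 )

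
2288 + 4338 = 6626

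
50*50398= 2519900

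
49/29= 49/29 = 1.69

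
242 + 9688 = 9930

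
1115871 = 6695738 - 5579867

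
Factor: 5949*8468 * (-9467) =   -  2^2*3^2*29^1*73^1 * 661^1*9467^1 =- 476910841644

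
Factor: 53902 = 2^1*26951^1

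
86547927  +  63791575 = 150339502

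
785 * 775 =608375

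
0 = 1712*0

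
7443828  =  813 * 9156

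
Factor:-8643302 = - 2^1*1423^1*3037^1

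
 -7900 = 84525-92425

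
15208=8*1901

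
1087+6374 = 7461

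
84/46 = 42/23 =1.83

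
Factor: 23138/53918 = 23^1*503^1*26959^( - 1 ) = 11569/26959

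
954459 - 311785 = 642674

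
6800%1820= 1340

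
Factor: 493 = 17^1*29^1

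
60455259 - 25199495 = 35255764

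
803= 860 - 57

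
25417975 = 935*27185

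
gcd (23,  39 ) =1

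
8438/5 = 8438/5  =  1687.60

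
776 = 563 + 213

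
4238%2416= 1822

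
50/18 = 2 + 7/9 = 2.78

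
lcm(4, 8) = 8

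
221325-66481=154844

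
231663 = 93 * 2491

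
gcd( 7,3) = 1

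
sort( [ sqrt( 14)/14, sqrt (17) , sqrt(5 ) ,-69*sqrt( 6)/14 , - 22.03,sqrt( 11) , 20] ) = [ - 22.03, - 69* sqrt(6) /14,  sqrt ( 14 )/14  ,  sqrt(5),  sqrt (11),sqrt( 17),20] 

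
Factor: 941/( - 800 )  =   - 2^(-5)*5^( - 2 )*941^1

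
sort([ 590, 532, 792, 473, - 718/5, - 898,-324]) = [-898, - 324, - 718/5 , 473,532,  590,792]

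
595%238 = 119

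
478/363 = 478/363 = 1.32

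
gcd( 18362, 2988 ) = 2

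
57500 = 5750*10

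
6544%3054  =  436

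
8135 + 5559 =13694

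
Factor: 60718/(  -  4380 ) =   -  2^ ( - 1)*3^ ( - 1)*5^ ( - 1) * 7^1*73^( - 1)*4337^1 = -30359/2190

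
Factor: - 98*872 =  - 2^4*7^2 * 109^1 = - 85456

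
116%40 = 36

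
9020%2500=1520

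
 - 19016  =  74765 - 93781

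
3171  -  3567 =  - 396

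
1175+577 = 1752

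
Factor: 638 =2^1*11^1*29^1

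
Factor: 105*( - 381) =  - 3^2 * 5^1*7^1*127^1 = -40005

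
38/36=19/18= 1.06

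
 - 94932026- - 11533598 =- 83398428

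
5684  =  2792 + 2892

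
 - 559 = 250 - 809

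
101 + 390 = 491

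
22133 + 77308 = 99441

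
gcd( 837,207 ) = 9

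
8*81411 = 651288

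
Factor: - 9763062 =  - 2^1 * 3^1*1627177^1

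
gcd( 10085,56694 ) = 1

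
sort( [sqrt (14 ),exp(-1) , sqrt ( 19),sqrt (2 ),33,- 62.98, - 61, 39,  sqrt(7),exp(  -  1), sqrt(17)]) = [ - 62.98, - 61,exp(  -  1), exp( - 1), sqrt(2),  sqrt( 7 ), sqrt(14), sqrt(17 ), sqrt ( 19), 33, 39]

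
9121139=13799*661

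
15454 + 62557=78011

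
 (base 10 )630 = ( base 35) i0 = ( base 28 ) ME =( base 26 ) O6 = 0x276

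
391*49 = 19159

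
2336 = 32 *73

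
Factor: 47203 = 13^1 * 3631^1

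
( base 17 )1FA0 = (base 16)24ca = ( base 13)4396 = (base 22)JA2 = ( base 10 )9418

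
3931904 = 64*61436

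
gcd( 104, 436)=4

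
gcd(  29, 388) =1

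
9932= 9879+53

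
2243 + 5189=7432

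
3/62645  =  3/62645=0.00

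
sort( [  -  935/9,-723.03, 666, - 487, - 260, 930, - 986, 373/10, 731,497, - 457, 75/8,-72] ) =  [ - 986, - 723.03, - 487, - 457, - 260, - 935/9,- 72, 75/8  ,  373/10,  497, 666, 731, 930]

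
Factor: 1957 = 19^1*103^1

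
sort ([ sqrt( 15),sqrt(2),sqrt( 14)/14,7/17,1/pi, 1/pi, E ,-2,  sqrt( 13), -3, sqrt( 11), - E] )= [ - 3,- E, -2, sqrt( 14)/14,1/pi, 1/pi,7/17,sqrt( 2 ),E, sqrt( 11),sqrt( 13), sqrt(15 )] 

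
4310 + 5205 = 9515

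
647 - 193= 454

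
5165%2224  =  717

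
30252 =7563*4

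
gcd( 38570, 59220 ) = 70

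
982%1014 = 982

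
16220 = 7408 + 8812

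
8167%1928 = 455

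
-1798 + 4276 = 2478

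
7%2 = 1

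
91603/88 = 1040+83/88 = 1040.94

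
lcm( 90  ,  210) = 630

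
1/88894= 1/88894 = 0.00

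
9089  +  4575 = 13664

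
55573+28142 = 83715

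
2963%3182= 2963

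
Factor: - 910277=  - 910277^1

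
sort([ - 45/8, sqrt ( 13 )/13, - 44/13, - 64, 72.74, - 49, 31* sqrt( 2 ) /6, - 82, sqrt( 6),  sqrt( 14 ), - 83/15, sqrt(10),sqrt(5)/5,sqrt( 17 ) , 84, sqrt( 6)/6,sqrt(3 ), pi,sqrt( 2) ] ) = [ - 82,  -  64,  -  49, - 45/8, - 83/15, - 44/13,  sqrt (13 )/13, sqrt( 6) /6,sqrt(5 ) /5, sqrt( 2 ) , sqrt(  3 ), sqrt( 6),pi,sqrt( 10), sqrt(14),sqrt( 17 ),31*sqrt (2 ) /6,72.74 , 84] 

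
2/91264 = 1/45632  =  0.00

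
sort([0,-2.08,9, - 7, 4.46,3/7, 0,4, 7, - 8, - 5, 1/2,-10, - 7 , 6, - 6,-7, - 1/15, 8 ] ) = [ - 10,  -  8,-7, - 7,-7,-6, - 5, - 2.08, - 1/15, 0, 0, 3/7,  1/2, 4, 4.46, 6 , 7,8, 9] 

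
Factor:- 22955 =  -5^1 * 4591^1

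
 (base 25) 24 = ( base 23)28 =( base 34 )1k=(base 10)54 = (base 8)66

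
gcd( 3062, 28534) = 2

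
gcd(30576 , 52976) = 112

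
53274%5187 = 1404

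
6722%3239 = 244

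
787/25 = 31+12/25 = 31.48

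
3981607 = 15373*259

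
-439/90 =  - 439/90 = -4.88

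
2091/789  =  2 + 171/263 = 2.65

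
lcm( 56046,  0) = 0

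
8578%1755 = 1558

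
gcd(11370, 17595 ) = 15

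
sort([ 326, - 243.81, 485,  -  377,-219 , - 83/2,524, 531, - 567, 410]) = [ - 567, - 377, - 243.81,-219, - 83/2, 326, 410, 485 , 524,531 ] 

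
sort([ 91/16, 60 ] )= [91/16 , 60]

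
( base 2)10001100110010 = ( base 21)K91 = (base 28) BDM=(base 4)2030302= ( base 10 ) 9010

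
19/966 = 19/966 = 0.02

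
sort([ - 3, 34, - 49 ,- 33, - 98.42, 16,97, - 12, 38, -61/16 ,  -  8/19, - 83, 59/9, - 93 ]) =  [ - 98.42, - 93, - 83, - 49, - 33,  -  12 , - 61/16,  -  3, - 8/19, 59/9,16, 34,38, 97]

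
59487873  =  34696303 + 24791570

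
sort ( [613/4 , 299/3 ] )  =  [ 299/3,  613/4 ] 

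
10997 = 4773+6224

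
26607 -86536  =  -59929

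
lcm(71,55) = 3905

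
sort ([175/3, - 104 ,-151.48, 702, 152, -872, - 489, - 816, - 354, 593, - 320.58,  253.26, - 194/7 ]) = [-872, - 816,-489, - 354, - 320.58, - 151.48,- 104,- 194/7, 175/3,152, 253.26, 593,  702 ]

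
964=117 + 847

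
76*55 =4180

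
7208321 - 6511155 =697166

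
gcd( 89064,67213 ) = 1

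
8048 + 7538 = 15586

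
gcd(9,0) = 9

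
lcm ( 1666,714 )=4998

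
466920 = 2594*180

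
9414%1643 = 1199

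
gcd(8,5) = 1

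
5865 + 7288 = 13153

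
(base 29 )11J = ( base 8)1571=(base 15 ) 3e4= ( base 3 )1012221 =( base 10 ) 889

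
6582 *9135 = 60126570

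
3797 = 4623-826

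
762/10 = 76 + 1/5 =76.20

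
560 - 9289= - 8729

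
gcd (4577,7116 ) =1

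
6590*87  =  573330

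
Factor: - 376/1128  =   -1/3  =  - 3^(-1 ) 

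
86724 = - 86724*( - 1 )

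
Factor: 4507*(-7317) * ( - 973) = 3^3 * 7^1*139^1 * 271^1 * 4507^1 = 32087320587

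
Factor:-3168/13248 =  - 2^( -1)  *11^1*23^( - 1) = - 11/46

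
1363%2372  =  1363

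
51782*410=21230620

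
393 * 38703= 15210279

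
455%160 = 135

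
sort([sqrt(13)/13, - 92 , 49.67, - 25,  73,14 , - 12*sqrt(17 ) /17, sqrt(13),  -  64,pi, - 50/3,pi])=[ - 92,  -  64, - 25,-50/3, - 12*sqrt ( 17)/17, sqrt( 13) /13, pi,pi,sqrt(13),14,49.67,73]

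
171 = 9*19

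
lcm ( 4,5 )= 20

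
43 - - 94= 137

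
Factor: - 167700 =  - 2^2 * 3^1 * 5^2 * 13^1*43^1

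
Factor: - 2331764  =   - 2^2*47^1*79^1* 157^1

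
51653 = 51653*1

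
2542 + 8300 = 10842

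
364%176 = 12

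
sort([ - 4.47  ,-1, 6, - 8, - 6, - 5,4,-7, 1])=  [ - 8,-7, - 6, - 5,- 4.47, - 1, 1, 4, 6]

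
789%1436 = 789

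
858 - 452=406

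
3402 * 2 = 6804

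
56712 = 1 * 56712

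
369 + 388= 757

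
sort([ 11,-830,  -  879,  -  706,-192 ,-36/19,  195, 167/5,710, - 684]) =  [  -  879, - 830, - 706, - 684, - 192,-36/19,11,167/5, 195 , 710 ] 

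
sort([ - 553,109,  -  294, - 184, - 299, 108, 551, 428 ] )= [ - 553,-299, - 294, - 184, 108,109, 428, 551 ]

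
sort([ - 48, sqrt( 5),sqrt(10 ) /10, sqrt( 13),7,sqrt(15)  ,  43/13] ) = [ - 48 , sqrt ( 10 )/10 , sqrt(5), 43/13, sqrt(13),sqrt(15), 7]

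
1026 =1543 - 517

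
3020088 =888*3401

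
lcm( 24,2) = 24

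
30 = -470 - -500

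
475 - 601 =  - 126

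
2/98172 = 1/49086 = 0.00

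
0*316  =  0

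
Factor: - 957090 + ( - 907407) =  - 1864497 = - 3^1 * 29^2*739^1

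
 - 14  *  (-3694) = 51716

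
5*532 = 2660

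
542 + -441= 101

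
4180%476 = 372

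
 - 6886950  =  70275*( - 98)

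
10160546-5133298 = 5027248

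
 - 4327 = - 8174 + 3847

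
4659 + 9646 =14305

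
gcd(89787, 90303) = 3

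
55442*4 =221768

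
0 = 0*3279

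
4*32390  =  129560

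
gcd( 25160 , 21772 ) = 4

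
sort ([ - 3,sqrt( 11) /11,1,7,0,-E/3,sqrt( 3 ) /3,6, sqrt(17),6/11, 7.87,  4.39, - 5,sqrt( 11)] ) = [ - 5,  -  3,-E/3, 0,sqrt( 11)/11, 6/11,  sqrt(3 ) /3,1, sqrt( 11 ), sqrt(17) , 4.39,6,7,7.87 ]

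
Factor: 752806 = 2^1 *113^1*3331^1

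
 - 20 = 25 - 45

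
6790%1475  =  890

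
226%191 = 35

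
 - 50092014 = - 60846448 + 10754434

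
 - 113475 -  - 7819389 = 7705914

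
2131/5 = 426 + 1/5= 426.20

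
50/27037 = 50/27037 =0.00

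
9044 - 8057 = 987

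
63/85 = 63/85= 0.74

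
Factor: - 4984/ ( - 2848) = 7/4 = 2^( - 2) * 7^1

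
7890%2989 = 1912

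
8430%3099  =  2232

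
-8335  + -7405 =- 15740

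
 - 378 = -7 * 54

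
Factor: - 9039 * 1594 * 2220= - 2^3*3^2*5^1 * 23^1*37^1*131^1*797^1=-31986128520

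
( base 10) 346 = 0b101011010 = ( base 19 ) i4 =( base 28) ca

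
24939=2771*9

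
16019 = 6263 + 9756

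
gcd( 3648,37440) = 192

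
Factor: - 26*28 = - 728 = - 2^3 * 7^1*13^1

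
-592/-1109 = 592/1109 = 0.53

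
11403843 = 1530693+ 9873150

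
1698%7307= 1698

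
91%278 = 91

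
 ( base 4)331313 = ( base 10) 3959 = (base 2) 111101110111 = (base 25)689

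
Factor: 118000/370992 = 3^( - 1)*5^3*131^( - 1) = 125/393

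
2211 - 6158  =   - 3947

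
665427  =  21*31687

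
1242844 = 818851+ 423993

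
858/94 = 9+6/47 =9.13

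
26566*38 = 1009508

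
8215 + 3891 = 12106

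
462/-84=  - 11/2 = - 5.50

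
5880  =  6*980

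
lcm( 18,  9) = 18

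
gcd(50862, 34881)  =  21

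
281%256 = 25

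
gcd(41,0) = 41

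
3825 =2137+1688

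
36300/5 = 7260 = 7260.00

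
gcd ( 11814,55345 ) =1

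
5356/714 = 7 + 179/357 = 7.50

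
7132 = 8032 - 900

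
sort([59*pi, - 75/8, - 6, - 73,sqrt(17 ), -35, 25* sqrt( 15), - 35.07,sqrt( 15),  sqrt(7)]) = [ - 73 ,- 35.07, - 35,- 75/8,-6,sqrt( 7), sqrt(  15 ),sqrt( 17),25*sqrt( 15) , 59*pi ]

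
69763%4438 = 3193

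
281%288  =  281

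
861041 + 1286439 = 2147480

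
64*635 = 40640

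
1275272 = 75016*17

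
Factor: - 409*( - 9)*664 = 2^3 * 3^2 * 83^1*409^1= 2444184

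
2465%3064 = 2465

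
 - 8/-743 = 8/743 = 0.01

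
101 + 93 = 194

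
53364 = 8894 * 6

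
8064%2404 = 852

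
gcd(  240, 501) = 3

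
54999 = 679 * 81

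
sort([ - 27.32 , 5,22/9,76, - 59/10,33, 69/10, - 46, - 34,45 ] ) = [ - 46 , - 34, - 27.32,-59/10, 22/9,  5,  69/10,33,  45, 76 ]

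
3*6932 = 20796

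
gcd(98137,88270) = 13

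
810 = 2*405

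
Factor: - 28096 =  -2^6*439^1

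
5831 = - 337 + 6168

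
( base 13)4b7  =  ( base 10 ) 826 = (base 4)30322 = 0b1100111010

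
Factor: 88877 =31^1*47^1 * 61^1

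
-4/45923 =-1 + 45919/45923  =  - 0.00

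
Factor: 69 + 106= 175= 5^2*7^1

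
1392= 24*58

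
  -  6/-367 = 6/367 = 0.02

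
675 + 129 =804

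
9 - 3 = 6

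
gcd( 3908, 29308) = 4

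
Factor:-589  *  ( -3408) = 2007312 = 2^4 * 3^1*19^1*31^1 * 71^1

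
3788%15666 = 3788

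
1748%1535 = 213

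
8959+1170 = 10129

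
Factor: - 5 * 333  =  -1665  =  - 3^2*5^1* 37^1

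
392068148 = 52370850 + 339697298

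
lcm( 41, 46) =1886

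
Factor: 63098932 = 2^2*13^1 * 179^1 * 6779^1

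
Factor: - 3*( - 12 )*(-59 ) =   -  2124 = -  2^2*3^2 * 59^1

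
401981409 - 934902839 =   -  532921430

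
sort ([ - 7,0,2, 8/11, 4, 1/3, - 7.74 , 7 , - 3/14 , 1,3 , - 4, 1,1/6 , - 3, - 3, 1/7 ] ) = [ - 7.74, - 7  , -4, - 3, - 3,  -  3/14,0,1/7,1/6,1/3  ,  8/11, 1, 1 , 2, 3, 4, 7]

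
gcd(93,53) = 1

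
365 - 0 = 365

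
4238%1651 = 936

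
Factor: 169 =13^2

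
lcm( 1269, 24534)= 73602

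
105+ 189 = 294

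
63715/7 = 63715/7 =9102.14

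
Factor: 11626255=5^1*2325251^1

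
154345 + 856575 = 1010920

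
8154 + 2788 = 10942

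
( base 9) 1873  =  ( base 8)2643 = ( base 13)870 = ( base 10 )1443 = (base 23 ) 2GH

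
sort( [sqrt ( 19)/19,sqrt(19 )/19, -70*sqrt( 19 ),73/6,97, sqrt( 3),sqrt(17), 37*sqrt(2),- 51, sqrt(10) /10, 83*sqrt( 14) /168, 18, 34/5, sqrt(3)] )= [-70 * sqrt(19), - 51, sqrt( 19)/19,  sqrt( 19)/19, sqrt(10) /10, sqrt( 3), sqrt(3), 83*sqrt( 14)/168,sqrt( 17 ), 34/5,73/6 , 18, 37*sqrt ( 2 ), 97] 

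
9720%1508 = 672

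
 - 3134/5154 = -1 + 1010/2577 = -0.61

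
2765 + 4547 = 7312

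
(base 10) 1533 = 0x5fd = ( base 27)22L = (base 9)2083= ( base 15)6c3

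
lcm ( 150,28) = 2100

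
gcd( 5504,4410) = 2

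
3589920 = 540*6648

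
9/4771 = 9/4771 = 0.00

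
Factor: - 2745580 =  - 2^2*5^1*137279^1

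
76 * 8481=644556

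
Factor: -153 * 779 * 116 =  - 2^2* 3^2*17^1*19^1 *29^1*41^1 =- 13825692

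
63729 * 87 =5544423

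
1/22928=1/22928 = 0.00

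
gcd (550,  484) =22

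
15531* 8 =124248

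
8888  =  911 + 7977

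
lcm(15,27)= 135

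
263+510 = 773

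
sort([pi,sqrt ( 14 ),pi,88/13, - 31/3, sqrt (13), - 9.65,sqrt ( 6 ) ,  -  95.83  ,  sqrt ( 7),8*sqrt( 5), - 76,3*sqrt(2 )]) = [ - 95.83,-76, - 31/3,  -  9.65,sqrt( 6 ), sqrt ( 7),pi,pi,sqrt(13 ),sqrt(14), 3*sqrt( 2 ),88/13,  8*sqrt( 5)] 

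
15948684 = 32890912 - 16942228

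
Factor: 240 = 2^4*3^1*5^1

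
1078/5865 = 1078/5865 = 0.18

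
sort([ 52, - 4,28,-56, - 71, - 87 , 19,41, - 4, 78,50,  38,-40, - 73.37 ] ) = [-87, - 73.37,-71,-56, - 40,-4, - 4, 19,  28,38,41,  50, 52,  78]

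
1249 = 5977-4728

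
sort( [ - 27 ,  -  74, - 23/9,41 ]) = [ - 74, - 27,  -  23/9, 41] 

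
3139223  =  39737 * 79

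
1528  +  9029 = 10557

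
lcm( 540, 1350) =2700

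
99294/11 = 9026  +  8/11 = 9026.73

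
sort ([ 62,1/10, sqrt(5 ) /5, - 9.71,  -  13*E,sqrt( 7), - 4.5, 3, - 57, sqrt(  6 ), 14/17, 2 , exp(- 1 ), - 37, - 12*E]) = [ - 57, - 37, - 13*E, - 12*E , - 9.71, - 4.5,  1/10, exp( - 1) , sqrt ( 5 )/5, 14/17, 2, sqrt( 6), sqrt(7 ),3,62 ] 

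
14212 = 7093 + 7119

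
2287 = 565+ 1722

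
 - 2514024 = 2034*( - 1236)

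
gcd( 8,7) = 1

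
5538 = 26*213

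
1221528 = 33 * 37016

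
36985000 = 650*56900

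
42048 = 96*438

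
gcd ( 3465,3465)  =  3465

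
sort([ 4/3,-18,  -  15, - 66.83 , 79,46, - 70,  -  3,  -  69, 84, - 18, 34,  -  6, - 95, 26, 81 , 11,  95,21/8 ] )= [ - 95 , - 70, - 69,-66.83 , - 18, - 18, - 15, - 6 , - 3, 4/3, 21/8, 11,26, 34, 46  ,  79, 81 , 84 , 95 ] 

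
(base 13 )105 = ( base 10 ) 174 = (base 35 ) 4Y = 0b10101110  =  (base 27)6C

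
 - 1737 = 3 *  ( - 579)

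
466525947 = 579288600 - 112762653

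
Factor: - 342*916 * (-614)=192349008  =  2^4*3^2*19^1 * 229^1*307^1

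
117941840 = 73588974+44352866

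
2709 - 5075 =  -2366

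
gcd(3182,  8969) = 1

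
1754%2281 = 1754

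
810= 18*45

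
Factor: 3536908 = 2^2*884227^1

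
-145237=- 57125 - 88112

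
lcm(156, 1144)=3432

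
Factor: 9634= 2^1*4817^1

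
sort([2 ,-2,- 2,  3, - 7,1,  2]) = [ -7, - 2,-2,1,2, 2, 3]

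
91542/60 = 1525+ 7/10 = 1525.70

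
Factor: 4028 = 2^2*19^1*53^1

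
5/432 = 5/432 = 0.01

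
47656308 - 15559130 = 32097178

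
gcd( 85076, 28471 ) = 1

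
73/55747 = 73/55747 = 0.00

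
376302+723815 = 1100117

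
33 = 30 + 3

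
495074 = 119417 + 375657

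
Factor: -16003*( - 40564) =649145692 = 2^2*13^1*1231^1*10141^1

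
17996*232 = 4175072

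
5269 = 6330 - 1061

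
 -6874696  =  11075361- 17950057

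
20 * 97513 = 1950260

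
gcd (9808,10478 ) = 2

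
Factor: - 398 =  - 2^1* 199^1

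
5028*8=40224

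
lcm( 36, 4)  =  36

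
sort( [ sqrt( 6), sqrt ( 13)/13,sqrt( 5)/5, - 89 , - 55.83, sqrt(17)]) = [-89, - 55.83, sqrt ( 13)/13,sqrt(5 ) /5,sqrt ( 6),  sqrt(17)] 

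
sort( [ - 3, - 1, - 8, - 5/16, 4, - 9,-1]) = [ - 9, - 8, - 3, - 1,-1,-5/16,4]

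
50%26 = 24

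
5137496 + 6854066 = 11991562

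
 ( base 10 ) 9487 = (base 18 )1b51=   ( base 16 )250f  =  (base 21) 10AG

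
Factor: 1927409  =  11^2 * 17^1 * 937^1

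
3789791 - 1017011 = 2772780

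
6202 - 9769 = - 3567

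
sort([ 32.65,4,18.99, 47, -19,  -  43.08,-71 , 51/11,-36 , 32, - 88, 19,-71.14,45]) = [ - 88, - 71.14,-71,-43.08,- 36, - 19,4,51/11,18.99,19,  32, 32.65,45 , 47 ]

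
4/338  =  2/169 =0.01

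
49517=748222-698705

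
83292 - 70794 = 12498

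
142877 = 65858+77019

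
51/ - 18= - 3 + 1/6 = - 2.83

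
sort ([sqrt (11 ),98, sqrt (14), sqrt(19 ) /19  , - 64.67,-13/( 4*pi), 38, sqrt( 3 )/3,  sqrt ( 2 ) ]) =[ - 64.67, - 13/( 4 * pi), sqrt( 19) /19,sqrt( 3)/3, sqrt(2 ), sqrt( 11 ), sqrt( 14 ), 38, 98 ] 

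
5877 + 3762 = 9639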